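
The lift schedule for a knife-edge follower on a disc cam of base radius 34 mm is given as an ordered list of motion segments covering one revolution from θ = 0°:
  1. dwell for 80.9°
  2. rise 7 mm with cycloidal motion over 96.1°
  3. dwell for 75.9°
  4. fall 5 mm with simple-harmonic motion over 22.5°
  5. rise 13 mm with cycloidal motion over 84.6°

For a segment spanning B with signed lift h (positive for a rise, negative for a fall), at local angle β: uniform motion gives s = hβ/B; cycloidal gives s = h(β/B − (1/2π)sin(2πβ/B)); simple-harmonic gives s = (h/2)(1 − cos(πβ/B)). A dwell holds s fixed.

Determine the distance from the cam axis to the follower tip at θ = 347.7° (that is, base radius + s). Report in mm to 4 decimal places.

seg 1 [0°–80.9°] dwell: s stays 0.0000
seg 2 [80.9°–177°] cycloidal, h=7: full span → s += 7 → s = 7.0000
seg 3 [177°–252.9°] dwell: s stays 7.0000
seg 4 [252.9°–275.4°] simple-harmonic, h=-5: full span → s += -5 → s = 2.0000
seg 5 [275.4°–360°] cycloidal, h=13: θ=347.7° here. β=72.3, B=84.6. 13·(0.8546 − sin(2π·0.8546)/(2π)) = 12.7479 → s = 14.7479
radial distance = base radius + s = 34 + 14.7479 = 48.7479

48.7479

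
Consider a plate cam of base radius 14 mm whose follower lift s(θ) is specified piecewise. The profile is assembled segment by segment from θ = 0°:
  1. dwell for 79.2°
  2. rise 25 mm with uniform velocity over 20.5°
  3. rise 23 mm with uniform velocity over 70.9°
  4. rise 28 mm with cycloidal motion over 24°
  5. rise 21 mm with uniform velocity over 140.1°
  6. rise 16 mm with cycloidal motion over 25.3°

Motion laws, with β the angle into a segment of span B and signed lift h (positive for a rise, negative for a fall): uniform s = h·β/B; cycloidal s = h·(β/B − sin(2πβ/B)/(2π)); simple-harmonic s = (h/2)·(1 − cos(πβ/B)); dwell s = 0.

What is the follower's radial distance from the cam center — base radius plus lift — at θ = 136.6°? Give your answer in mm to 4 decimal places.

seg 1 [0°–79.2°] dwell: s stays 0.0000
seg 2 [79.2°–99.7°] uniform, h=25: full span → s += 25 → s = 25.0000
seg 3 [99.7°–170.6°] uniform, h=23: θ=136.6° here. β=36.9, B=70.9. 23·36.9/70.9 = 11.9704 → s = 36.9704
radial distance = base radius + s = 14 + 36.9704 = 50.9704

50.9704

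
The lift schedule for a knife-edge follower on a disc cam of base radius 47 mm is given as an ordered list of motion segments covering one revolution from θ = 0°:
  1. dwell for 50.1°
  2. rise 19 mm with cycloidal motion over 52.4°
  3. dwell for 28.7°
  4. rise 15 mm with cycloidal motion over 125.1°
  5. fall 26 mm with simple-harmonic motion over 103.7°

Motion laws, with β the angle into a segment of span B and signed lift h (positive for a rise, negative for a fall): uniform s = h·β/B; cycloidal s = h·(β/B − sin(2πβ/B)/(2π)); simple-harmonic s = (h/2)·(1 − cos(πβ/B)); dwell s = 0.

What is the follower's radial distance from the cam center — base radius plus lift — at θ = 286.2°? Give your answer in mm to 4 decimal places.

seg 1 [0°–50.1°] dwell: s stays 0.0000
seg 2 [50.1°–102.5°] cycloidal, h=19: full span → s += 19 → s = 19.0000
seg 3 [102.5°–131.2°] dwell: s stays 19.0000
seg 4 [131.2°–256.3°] cycloidal, h=15: full span → s += 15 → s = 34.0000
seg 5 [256.3°–360°] simple-harmonic, h=-26: θ=286.2° here. β=29.9, B=103.7. -26/2·(1 − cos(π·0.2883)) = -4.9785 → s = 29.0215
radial distance = base radius + s = 47 + 29.0215 = 76.0215

76.0215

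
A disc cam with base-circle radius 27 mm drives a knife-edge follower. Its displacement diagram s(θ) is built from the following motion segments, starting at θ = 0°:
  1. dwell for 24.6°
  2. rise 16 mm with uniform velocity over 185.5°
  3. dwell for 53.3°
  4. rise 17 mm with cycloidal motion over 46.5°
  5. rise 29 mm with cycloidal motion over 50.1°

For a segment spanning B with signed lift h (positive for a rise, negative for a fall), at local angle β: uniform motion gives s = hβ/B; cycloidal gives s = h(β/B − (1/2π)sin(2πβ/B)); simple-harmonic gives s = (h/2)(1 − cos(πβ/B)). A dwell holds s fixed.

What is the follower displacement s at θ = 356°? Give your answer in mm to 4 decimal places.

seg 1 [0°–24.6°] dwell: s stays 0.0000
seg 2 [24.6°–210.1°] uniform, h=16: full span → s += 16 → s = 16.0000
seg 3 [210.1°–263.4°] dwell: s stays 16.0000
seg 4 [263.4°–309.9°] cycloidal, h=17: full span → s += 17 → s = 33.0000
seg 5 [309.9°–360°] cycloidal, h=29: θ=356° here. β=46.1, B=50.1. 29·(0.9202 − sin(2π·0.9202)/(2π)) = 28.9041 → s = 61.9041

61.9041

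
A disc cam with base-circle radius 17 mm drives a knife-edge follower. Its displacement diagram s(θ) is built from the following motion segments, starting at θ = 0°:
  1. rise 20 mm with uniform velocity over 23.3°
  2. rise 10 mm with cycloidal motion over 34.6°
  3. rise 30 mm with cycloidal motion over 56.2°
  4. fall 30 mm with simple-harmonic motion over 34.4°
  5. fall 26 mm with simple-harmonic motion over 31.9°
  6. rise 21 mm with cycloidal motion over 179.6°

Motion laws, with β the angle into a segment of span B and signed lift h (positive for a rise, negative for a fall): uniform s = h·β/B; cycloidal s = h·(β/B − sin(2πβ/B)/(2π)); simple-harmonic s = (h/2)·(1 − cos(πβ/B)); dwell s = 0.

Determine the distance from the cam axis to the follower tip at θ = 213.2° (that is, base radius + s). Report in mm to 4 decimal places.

seg 1 [0°–23.3°] uniform, h=20: full span → s += 20 → s = 20.0000
seg 2 [23.3°–57.9°] cycloidal, h=10: full span → s += 10 → s = 30.0000
seg 3 [57.9°–114.1°] cycloidal, h=30: full span → s += 30 → s = 60.0000
seg 4 [114.1°–148.5°] simple-harmonic, h=-30: full span → s += -30 → s = 30.0000
seg 5 [148.5°–180.4°] simple-harmonic, h=-26: full span → s += -26 → s = 4.0000
seg 6 [180.4°–360°] cycloidal, h=21: θ=213.2° here. β=32.8, B=179.6. 21·(0.1826 − sin(2π·0.1826)/(2π)) = 0.7879 → s = 4.7879
radial distance = base radius + s = 17 + 4.7879 = 21.7879

21.7879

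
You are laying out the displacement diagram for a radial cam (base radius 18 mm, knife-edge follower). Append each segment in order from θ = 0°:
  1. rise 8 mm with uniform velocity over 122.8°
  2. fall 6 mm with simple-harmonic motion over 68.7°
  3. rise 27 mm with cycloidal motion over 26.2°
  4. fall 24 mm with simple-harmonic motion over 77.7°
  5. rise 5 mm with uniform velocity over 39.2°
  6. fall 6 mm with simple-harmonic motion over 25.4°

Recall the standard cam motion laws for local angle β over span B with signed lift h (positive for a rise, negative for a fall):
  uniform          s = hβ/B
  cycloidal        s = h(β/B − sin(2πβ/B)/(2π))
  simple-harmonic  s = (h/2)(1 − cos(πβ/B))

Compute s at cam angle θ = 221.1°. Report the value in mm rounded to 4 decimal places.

seg 1 [0°–122.8°] uniform, h=8: full span → s += 8 → s = 8.0000
seg 2 [122.8°–191.5°] simple-harmonic, h=-6: full span → s += -6 → s = 2.0000
seg 3 [191.5°–217.7°] cycloidal, h=27: full span → s += 27 → s = 29.0000
seg 4 [217.7°–295.4°] simple-harmonic, h=-24: θ=221.1° here. β=3.4, B=77.7. -24/2·(1 − cos(π·0.0438)) = -0.1132 → s = 28.8868

28.8868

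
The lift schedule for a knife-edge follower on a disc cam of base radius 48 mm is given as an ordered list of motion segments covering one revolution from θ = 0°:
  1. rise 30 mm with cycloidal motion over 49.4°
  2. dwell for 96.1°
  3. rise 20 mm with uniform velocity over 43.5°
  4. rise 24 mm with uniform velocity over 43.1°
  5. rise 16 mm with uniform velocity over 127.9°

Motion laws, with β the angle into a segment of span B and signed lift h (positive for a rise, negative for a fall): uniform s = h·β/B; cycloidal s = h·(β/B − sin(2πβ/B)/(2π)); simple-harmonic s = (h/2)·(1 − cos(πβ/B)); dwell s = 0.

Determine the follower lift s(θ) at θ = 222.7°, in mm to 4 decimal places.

seg 1 [0°–49.4°] cycloidal, h=30: full span → s += 30 → s = 30.0000
seg 2 [49.4°–145.5°] dwell: s stays 30.0000
seg 3 [145.5°–189°] uniform, h=20: full span → s += 20 → s = 50.0000
seg 4 [189°–232.1°] uniform, h=24: θ=222.7° here. β=33.7, B=43.1. 24·33.7/43.1 = 18.7657 → s = 68.7657

68.7657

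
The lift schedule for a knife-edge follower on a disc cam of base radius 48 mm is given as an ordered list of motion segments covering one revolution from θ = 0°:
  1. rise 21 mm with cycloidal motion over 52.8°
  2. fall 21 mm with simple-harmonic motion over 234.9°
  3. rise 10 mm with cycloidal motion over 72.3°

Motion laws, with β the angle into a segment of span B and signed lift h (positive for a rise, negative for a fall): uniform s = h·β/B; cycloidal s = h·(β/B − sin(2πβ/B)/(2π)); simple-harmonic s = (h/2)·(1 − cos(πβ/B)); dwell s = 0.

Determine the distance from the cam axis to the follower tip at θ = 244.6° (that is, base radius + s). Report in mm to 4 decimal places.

seg 1 [0°–52.8°] cycloidal, h=21: full span → s += 21 → s = 21.0000
seg 2 [52.8°–287.7°] simple-harmonic, h=-21: θ=244.6° here. β=191.8, B=234.9. -21/2·(1 − cos(π·0.8165)) = -19.3034 → s = 1.6966
radial distance = base radius + s = 48 + 1.6966 = 49.6966

49.6966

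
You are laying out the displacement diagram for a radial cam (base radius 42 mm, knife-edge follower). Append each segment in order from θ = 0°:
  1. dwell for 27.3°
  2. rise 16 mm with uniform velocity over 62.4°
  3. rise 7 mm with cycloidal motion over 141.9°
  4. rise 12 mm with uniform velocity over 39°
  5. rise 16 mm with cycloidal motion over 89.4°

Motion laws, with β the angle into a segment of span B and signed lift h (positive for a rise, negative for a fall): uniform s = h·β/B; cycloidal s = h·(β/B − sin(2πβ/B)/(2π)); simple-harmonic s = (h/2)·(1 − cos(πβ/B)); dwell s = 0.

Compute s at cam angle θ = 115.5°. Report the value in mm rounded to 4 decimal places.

seg 1 [0°–27.3°] dwell: s stays 0.0000
seg 2 [27.3°–89.7°] uniform, h=16: full span → s += 16 → s = 16.0000
seg 3 [89.7°–231.6°] cycloidal, h=7: θ=115.5° here. β=25.8, B=141.9. 7·(0.1818 − sin(2π·0.1818)/(2π)) = 0.2593 → s = 16.2593

16.2593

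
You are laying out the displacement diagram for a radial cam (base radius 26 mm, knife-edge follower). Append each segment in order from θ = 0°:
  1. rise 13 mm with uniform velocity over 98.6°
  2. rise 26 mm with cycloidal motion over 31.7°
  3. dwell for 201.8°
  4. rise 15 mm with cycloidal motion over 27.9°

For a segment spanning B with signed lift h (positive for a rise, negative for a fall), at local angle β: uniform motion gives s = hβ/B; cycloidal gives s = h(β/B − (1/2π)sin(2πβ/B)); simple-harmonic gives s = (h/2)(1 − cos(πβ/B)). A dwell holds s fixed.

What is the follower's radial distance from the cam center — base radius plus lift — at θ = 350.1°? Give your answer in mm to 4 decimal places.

seg 1 [0°–98.6°] uniform, h=13: full span → s += 13 → s = 13.0000
seg 2 [98.6°–130.3°] cycloidal, h=26: full span → s += 26 → s = 39.0000
seg 3 [130.3°–332.1°] dwell: s stays 39.0000
seg 4 [332.1°–360°] cycloidal, h=15: θ=350.1° here. β=18, B=27.9. 15·(0.6452 − sin(2π·0.6452)/(2π)) = 11.5653 → s = 50.5653
radial distance = base radius + s = 26 + 50.5653 = 76.5653

76.5653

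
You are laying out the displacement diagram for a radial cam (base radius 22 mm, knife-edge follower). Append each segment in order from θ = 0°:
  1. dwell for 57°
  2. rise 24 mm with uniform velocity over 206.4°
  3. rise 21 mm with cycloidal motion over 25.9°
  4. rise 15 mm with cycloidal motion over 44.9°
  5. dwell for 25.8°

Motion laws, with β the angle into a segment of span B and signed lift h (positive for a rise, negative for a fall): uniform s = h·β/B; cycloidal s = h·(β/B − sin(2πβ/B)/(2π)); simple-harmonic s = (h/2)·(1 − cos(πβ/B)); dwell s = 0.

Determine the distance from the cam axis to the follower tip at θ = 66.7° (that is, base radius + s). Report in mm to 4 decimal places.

seg 1 [0°–57°] dwell: s stays 0.0000
seg 2 [57°–263.4°] uniform, h=24: θ=66.7° here. β=9.7, B=206.4. 24·9.7/206.4 = 1.1279 → s = 1.1279
radial distance = base radius + s = 22 + 1.1279 = 23.1279

23.1279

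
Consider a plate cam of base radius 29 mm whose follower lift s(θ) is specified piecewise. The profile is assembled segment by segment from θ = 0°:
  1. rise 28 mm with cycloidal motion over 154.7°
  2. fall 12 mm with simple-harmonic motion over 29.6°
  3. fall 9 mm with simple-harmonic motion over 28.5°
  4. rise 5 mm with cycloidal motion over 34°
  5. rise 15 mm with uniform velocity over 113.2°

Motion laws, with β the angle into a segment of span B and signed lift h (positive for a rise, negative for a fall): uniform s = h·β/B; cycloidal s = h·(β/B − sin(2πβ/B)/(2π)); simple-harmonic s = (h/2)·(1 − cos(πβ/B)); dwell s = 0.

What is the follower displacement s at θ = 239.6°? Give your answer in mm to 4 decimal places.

seg 1 [0°–154.7°] cycloidal, h=28: full span → s += 28 → s = 28.0000
seg 2 [154.7°–184.3°] simple-harmonic, h=-12: full span → s += -12 → s = 16.0000
seg 3 [184.3°–212.8°] simple-harmonic, h=-9: full span → s += -9 → s = 7.0000
seg 4 [212.8°–246.8°] cycloidal, h=5: θ=239.6° here. β=26.8, B=34. 5·(0.7882 − sin(2π·0.7882)/(2π)) = 4.7141 → s = 11.7141

11.7141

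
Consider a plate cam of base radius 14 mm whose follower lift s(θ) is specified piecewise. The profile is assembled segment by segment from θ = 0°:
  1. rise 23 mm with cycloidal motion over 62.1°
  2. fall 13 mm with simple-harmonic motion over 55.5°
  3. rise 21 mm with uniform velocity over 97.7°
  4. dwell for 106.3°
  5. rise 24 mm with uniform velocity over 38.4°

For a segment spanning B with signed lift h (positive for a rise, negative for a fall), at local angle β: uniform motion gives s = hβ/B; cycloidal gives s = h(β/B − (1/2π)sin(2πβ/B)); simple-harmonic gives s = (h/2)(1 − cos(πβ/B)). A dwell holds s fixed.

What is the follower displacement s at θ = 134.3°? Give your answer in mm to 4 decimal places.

seg 1 [0°–62.1°] cycloidal, h=23: full span → s += 23 → s = 23.0000
seg 2 [62.1°–117.6°] simple-harmonic, h=-13: full span → s += -13 → s = 10.0000
seg 3 [117.6°–215.3°] uniform, h=21: θ=134.3° here. β=16.7, B=97.7. 21·16.7/97.7 = 3.5896 → s = 13.5896

13.5896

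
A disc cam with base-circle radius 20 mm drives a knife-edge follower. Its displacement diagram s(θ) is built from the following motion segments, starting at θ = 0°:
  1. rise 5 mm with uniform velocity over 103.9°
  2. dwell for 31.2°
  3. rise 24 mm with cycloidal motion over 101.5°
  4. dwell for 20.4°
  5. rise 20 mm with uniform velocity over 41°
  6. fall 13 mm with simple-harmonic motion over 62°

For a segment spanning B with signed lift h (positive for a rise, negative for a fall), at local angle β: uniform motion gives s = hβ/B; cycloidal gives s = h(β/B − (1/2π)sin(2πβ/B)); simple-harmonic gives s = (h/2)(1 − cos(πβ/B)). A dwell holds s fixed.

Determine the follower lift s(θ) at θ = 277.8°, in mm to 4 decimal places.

seg 1 [0°–103.9°] uniform, h=5: full span → s += 5 → s = 5.0000
seg 2 [103.9°–135.1°] dwell: s stays 5.0000
seg 3 [135.1°–236.6°] cycloidal, h=24: full span → s += 24 → s = 29.0000
seg 4 [236.6°–257°] dwell: s stays 29.0000
seg 5 [257°–298°] uniform, h=20: θ=277.8° here. β=20.8, B=41. 20·20.8/41 = 10.1463 → s = 39.1463

39.1463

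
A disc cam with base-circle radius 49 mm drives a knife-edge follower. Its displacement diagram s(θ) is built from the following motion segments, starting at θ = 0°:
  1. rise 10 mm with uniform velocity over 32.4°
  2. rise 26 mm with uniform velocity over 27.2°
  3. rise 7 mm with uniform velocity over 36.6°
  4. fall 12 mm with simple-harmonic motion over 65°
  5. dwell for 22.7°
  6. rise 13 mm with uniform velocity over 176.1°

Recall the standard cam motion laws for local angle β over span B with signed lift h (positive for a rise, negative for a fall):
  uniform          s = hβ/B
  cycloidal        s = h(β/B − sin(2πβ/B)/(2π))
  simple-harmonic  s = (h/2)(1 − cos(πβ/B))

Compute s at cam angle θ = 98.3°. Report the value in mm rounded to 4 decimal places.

seg 1 [0°–32.4°] uniform, h=10: full span → s += 10 → s = 10.0000
seg 2 [32.4°–59.6°] uniform, h=26: full span → s += 26 → s = 36.0000
seg 3 [59.6°–96.2°] uniform, h=7: full span → s += 7 → s = 43.0000
seg 4 [96.2°–161.2°] simple-harmonic, h=-12: θ=98.3° here. β=2.1, B=65. -12/2·(1 − cos(π·0.0323)) = -0.0309 → s = 42.9691

42.9691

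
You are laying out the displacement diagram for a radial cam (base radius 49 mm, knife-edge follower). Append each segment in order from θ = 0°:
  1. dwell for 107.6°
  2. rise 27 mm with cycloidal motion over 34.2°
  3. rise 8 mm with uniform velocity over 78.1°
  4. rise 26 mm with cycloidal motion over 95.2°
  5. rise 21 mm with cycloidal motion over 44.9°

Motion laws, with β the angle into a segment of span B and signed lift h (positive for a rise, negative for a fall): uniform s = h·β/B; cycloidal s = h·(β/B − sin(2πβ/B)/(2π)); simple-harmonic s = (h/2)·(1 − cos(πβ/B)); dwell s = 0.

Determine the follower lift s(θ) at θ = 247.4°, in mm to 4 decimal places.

seg 1 [0°–107.6°] dwell: s stays 0.0000
seg 2 [107.6°–141.8°] cycloidal, h=27: full span → s += 27 → s = 27.0000
seg 3 [141.8°–219.9°] uniform, h=8: full span → s += 8 → s = 35.0000
seg 4 [219.9°–315.1°] cycloidal, h=26: θ=247.4° here. β=27.5, B=95.2. 26·(0.2889 − sin(2π·0.2889)/(2π)) = 3.4952 → s = 38.4952

38.4952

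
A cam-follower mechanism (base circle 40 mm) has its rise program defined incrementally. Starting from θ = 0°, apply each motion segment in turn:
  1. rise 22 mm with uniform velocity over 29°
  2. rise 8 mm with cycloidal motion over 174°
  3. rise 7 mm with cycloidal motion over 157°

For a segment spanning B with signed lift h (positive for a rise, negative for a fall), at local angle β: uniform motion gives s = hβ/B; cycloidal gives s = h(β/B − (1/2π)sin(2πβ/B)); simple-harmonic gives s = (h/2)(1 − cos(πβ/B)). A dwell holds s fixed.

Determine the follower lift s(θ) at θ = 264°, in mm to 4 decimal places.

seg 1 [0°–29°] uniform, h=22: full span → s += 22 → s = 22.0000
seg 2 [29°–203°] cycloidal, h=8: full span → s += 8 → s = 30.0000
seg 3 [203°–360°] cycloidal, h=7: θ=264° here. β=61, B=157. 7·(0.3885 − sin(2π·0.3885)/(2π)) = 2.0017 → s = 32.0017

32.0017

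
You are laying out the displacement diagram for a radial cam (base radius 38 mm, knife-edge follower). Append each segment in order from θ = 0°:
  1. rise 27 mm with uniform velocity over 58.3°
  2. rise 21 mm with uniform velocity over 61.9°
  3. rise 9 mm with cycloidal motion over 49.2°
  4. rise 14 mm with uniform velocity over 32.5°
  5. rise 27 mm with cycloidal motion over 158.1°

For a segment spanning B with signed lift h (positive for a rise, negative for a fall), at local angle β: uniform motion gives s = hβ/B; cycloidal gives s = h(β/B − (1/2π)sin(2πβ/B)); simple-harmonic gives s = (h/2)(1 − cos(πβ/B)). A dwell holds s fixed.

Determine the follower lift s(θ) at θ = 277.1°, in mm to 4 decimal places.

seg 1 [0°–58.3°] uniform, h=27: full span → s += 27 → s = 27.0000
seg 2 [58.3°–120.2°] uniform, h=21: full span → s += 21 → s = 48.0000
seg 3 [120.2°–169.4°] cycloidal, h=9: full span → s += 9 → s = 57.0000
seg 4 [169.4°–201.9°] uniform, h=14: full span → s += 14 → s = 71.0000
seg 5 [201.9°–360°] cycloidal, h=27: θ=277.1° here. β=75.2, B=158.1. 27·(0.4756 − sin(2π·0.4756)/(2π)) = 12.1876 → s = 83.1876

83.1876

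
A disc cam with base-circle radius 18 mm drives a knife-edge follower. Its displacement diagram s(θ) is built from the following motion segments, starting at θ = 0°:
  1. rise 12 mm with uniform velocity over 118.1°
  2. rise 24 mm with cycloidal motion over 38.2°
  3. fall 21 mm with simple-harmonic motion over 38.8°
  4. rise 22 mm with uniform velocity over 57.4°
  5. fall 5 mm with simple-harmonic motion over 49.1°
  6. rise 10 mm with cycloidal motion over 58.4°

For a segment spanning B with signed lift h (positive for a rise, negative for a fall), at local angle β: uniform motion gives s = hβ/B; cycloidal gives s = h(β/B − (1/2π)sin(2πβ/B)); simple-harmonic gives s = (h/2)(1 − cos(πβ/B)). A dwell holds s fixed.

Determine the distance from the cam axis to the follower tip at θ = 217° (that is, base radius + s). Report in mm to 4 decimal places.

seg 1 [0°–118.1°] uniform, h=12: full span → s += 12 → s = 12.0000
seg 2 [118.1°–156.3°] cycloidal, h=24: full span → s += 24 → s = 36.0000
seg 3 [156.3°–195.1°] simple-harmonic, h=-21: full span → s += -21 → s = 15.0000
seg 4 [195.1°–252.5°] uniform, h=22: θ=217° here. β=21.9, B=57.4. 22·21.9/57.4 = 8.3937 → s = 23.3937
radial distance = base radius + s = 18 + 23.3937 = 41.3937

41.3937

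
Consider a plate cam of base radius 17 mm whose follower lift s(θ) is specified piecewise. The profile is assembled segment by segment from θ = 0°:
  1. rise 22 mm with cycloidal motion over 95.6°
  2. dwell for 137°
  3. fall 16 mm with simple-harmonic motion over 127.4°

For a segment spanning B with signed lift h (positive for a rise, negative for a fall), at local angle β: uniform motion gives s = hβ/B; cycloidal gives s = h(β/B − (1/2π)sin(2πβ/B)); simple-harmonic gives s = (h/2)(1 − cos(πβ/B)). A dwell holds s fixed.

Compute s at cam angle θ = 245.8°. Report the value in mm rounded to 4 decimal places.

seg 1 [0°–95.6°] cycloidal, h=22: full span → s += 22 → s = 22.0000
seg 2 [95.6°–232.6°] dwell: s stays 22.0000
seg 3 [232.6°–360°] simple-harmonic, h=-16: θ=245.8° here. β=13.2, B=127.4. -16/2·(1 − cos(π·0.1036)) = -0.4201 → s = 21.5799

21.5799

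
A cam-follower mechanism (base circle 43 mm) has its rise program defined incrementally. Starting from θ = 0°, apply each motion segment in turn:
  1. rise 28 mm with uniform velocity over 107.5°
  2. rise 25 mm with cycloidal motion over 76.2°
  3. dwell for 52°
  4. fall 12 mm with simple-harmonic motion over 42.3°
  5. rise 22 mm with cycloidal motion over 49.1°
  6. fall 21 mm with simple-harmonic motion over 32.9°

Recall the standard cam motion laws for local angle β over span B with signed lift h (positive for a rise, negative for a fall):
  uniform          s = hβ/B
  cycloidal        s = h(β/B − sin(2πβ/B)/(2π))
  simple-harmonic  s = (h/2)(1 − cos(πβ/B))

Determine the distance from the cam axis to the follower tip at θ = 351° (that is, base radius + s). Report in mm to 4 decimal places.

seg 1 [0°–107.5°] uniform, h=28: full span → s += 28 → s = 28.0000
seg 2 [107.5°–183.7°] cycloidal, h=25: full span → s += 25 → s = 53.0000
seg 3 [183.7°–235.7°] dwell: s stays 53.0000
seg 4 [235.7°–278°] simple-harmonic, h=-12: full span → s += -12 → s = 41.0000
seg 5 [278°–327.1°] cycloidal, h=22: full span → s += 22 → s = 63.0000
seg 6 [327.1°–360°] simple-harmonic, h=-21: θ=351° here. β=23.9, B=32.9. -21/2·(1 − cos(π·0.7264)) = -17.3553 → s = 45.6447
radial distance = base radius + s = 43 + 45.6447 = 88.6447

88.6447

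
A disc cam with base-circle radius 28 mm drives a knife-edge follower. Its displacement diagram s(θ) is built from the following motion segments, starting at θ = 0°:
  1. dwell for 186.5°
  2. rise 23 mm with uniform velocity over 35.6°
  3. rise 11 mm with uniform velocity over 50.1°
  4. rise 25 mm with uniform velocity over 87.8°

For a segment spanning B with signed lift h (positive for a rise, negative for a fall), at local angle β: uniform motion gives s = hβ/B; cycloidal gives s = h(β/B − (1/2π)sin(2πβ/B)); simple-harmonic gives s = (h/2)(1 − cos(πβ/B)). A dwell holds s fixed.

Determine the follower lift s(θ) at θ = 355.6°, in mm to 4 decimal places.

seg 1 [0°–186.5°] dwell: s stays 0.0000
seg 2 [186.5°–222.1°] uniform, h=23: full span → s += 23 → s = 23.0000
seg 3 [222.1°–272.2°] uniform, h=11: full span → s += 11 → s = 34.0000
seg 4 [272.2°–360°] uniform, h=25: θ=355.6° here. β=83.4, B=87.8. 25·83.4/87.8 = 23.7472 → s = 57.7472

57.7472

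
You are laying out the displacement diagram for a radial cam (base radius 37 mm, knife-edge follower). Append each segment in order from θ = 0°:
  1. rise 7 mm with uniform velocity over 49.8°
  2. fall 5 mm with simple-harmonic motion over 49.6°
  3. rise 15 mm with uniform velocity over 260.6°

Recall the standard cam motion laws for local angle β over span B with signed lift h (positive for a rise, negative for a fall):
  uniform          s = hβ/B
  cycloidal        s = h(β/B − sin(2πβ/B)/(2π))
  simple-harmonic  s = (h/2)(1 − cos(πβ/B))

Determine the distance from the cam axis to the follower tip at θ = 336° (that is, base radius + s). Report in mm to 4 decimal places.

seg 1 [0°–49.8°] uniform, h=7: full span → s += 7 → s = 7.0000
seg 2 [49.8°–99.4°] simple-harmonic, h=-5: full span → s += -5 → s = 2.0000
seg 3 [99.4°–360°] uniform, h=15: θ=336° here. β=236.6, B=260.6. 15·236.6/260.6 = 13.6186 → s = 15.6186
radial distance = base radius + s = 37 + 15.6186 = 52.6186

52.6186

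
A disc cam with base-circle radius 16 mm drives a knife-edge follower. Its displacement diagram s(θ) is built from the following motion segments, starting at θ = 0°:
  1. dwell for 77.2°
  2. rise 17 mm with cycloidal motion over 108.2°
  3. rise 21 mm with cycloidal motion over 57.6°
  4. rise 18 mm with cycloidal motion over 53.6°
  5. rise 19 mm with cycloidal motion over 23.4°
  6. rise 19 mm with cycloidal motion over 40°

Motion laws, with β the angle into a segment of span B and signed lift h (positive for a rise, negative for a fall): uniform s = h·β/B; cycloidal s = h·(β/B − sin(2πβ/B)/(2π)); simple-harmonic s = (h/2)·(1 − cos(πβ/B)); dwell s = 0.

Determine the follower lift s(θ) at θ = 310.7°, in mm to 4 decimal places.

seg 1 [0°–77.2°] dwell: s stays 0.0000
seg 2 [77.2°–185.4°] cycloidal, h=17: full span → s += 17 → s = 17.0000
seg 3 [185.4°–243°] cycloidal, h=21: full span → s += 21 → s = 38.0000
seg 4 [243°–296.6°] cycloidal, h=18: full span → s += 18 → s = 56.0000
seg 5 [296.6°–320°] cycloidal, h=19: θ=310.7° here. β=14.1, B=23.4. 19·(0.6026 − sin(2π·0.6026)/(2π)) = 13.2653 → s = 69.2653

69.2653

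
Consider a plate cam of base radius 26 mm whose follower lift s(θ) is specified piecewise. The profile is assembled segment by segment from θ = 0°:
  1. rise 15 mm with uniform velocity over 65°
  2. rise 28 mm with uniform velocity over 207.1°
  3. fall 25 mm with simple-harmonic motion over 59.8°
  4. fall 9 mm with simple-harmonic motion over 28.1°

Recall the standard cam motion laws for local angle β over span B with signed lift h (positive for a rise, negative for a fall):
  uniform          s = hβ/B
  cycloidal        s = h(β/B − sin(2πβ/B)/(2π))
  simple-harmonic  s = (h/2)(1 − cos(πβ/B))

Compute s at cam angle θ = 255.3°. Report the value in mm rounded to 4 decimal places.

seg 1 [0°–65°] uniform, h=15: full span → s += 15 → s = 15.0000
seg 2 [65°–272.1°] uniform, h=28: θ=255.3° here. β=190.3, B=207.1. 28·190.3/207.1 = 25.7286 → s = 40.7286

40.7286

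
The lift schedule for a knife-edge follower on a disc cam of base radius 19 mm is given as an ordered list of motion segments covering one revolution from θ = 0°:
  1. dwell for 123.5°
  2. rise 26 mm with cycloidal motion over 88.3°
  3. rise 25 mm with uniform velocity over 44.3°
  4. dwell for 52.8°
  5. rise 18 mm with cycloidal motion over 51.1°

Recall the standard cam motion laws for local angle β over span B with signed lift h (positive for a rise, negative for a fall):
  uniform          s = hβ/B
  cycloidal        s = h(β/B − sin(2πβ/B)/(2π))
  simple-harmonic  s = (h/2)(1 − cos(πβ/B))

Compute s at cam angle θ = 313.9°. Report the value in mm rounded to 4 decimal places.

seg 1 [0°–123.5°] dwell: s stays 0.0000
seg 2 [123.5°–211.8°] cycloidal, h=26: full span → s += 26 → s = 26.0000
seg 3 [211.8°–256.1°] uniform, h=25: full span → s += 25 → s = 51.0000
seg 4 [256.1°–308.9°] dwell: s stays 51.0000
seg 5 [308.9°–360°] cycloidal, h=18: θ=313.9° here. β=5, B=51.1. 18·(0.0978 − sin(2π·0.0978)/(2π)) = 0.1089 → s = 51.1089

51.1089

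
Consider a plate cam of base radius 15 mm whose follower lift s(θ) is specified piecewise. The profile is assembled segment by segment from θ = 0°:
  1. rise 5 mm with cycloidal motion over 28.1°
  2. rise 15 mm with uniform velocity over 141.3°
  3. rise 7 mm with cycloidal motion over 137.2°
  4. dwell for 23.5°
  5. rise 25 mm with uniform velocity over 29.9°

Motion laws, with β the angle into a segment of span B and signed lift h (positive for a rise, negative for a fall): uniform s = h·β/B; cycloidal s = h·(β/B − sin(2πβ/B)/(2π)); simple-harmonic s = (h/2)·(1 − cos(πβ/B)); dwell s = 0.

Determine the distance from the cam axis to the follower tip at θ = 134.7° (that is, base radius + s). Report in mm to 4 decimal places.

seg 1 [0°–28.1°] cycloidal, h=5: full span → s += 5 → s = 5.0000
seg 2 [28.1°–169.4°] uniform, h=15: θ=134.7° here. β=106.6, B=141.3. 15·106.6/141.3 = 11.3163 → s = 16.3163
radial distance = base radius + s = 15 + 16.3163 = 31.3163

31.3163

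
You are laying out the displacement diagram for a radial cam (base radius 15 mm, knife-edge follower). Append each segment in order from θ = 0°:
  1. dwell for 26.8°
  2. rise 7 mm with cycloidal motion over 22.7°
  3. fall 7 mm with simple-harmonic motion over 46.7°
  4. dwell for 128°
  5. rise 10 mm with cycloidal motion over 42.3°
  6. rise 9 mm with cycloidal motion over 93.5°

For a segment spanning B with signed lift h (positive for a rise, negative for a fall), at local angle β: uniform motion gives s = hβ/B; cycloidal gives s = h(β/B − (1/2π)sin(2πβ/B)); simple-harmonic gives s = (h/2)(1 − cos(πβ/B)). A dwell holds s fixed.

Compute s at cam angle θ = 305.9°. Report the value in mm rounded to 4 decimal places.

seg 1 [0°–26.8°] dwell: s stays 0.0000
seg 2 [26.8°–49.5°] cycloidal, h=7: full span → s += 7 → s = 7.0000
seg 3 [49.5°–96.2°] simple-harmonic, h=-7: full span → s += -7 → s = 0.0000
seg 4 [96.2°–224.2°] dwell: s stays 0.0000
seg 5 [224.2°–266.5°] cycloidal, h=10: full span → s += 10 → s = 10.0000
seg 6 [266.5°–360°] cycloidal, h=9: θ=305.9° here. β=39.4, B=93.5. 9·(0.4214 − sin(2π·0.4214)/(2π)) = 3.1134 → s = 13.1134

13.1134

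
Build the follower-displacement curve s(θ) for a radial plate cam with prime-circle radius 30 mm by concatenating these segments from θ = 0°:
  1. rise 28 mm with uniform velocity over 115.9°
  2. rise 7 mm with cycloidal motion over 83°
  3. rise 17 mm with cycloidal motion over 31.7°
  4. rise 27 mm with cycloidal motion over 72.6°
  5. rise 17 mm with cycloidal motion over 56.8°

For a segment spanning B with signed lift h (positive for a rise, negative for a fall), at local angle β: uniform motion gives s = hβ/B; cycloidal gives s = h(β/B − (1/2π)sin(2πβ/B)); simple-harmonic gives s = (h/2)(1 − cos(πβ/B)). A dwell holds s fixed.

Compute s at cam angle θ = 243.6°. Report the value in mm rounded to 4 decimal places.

seg 1 [0°–115.9°] uniform, h=28: full span → s += 28 → s = 28.0000
seg 2 [115.9°–198.9°] cycloidal, h=7: full span → s += 7 → s = 35.0000
seg 3 [198.9°–230.6°] cycloidal, h=17: full span → s += 17 → s = 52.0000
seg 4 [230.6°–303.2°] cycloidal, h=27: θ=243.6° here. β=13, B=72.6. 27·(0.1791 − sin(2π·0.1791)/(2π)) = 0.9573 → s = 52.9573

52.9573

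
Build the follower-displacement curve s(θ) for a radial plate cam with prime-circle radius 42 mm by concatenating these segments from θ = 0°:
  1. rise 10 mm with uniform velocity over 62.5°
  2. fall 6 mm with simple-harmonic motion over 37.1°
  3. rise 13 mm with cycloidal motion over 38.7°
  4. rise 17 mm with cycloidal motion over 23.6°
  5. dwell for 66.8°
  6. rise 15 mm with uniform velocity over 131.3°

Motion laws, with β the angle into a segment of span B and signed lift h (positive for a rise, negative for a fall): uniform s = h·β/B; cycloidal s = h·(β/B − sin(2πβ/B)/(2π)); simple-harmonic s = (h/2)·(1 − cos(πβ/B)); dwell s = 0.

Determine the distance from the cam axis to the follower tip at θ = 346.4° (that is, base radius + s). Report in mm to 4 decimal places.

seg 1 [0°–62.5°] uniform, h=10: full span → s += 10 → s = 10.0000
seg 2 [62.5°–99.6°] simple-harmonic, h=-6: full span → s += -6 → s = 4.0000
seg 3 [99.6°–138.3°] cycloidal, h=13: full span → s += 13 → s = 17.0000
seg 4 [138.3°–161.9°] cycloidal, h=17: full span → s += 17 → s = 34.0000
seg 5 [161.9°–228.7°] dwell: s stays 34.0000
seg 6 [228.7°–360°] uniform, h=15: θ=346.4° here. β=117.7, B=131.3. 15·117.7/131.3 = 13.4463 → s = 47.4463
radial distance = base radius + s = 42 + 47.4463 = 89.4463

89.4463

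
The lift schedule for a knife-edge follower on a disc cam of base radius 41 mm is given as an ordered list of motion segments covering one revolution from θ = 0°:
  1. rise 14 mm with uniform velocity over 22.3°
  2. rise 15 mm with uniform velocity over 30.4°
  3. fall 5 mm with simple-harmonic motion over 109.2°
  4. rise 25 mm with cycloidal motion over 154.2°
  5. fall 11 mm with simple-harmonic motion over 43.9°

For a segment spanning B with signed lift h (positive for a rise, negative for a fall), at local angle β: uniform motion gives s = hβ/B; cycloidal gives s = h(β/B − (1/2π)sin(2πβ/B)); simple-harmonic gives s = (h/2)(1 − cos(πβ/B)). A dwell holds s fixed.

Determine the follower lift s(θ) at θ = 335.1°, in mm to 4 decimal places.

seg 1 [0°–22.3°] uniform, h=14: full span → s += 14 → s = 14.0000
seg 2 [22.3°–52.7°] uniform, h=15: full span → s += 15 → s = 29.0000
seg 3 [52.7°–161.9°] simple-harmonic, h=-5: full span → s += -5 → s = 24.0000
seg 4 [161.9°–316.1°] cycloidal, h=25: full span → s += 25 → s = 49.0000
seg 5 [316.1°–360°] simple-harmonic, h=-11: θ=335.1° here. β=19, B=43.9. -11/2·(1 − cos(π·0.4328)) = -4.3475 → s = 44.6525

44.6525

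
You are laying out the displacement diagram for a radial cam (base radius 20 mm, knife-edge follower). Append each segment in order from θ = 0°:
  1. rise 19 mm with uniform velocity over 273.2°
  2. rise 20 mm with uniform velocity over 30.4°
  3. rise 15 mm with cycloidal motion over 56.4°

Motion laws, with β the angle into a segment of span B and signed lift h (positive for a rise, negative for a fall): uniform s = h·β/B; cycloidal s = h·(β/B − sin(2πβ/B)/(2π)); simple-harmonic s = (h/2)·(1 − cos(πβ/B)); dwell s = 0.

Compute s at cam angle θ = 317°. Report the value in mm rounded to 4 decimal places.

seg 1 [0°–273.2°] uniform, h=19: full span → s += 19 → s = 19.0000
seg 2 [273.2°–303.6°] uniform, h=20: full span → s += 20 → s = 39.0000
seg 3 [303.6°–360°] cycloidal, h=15: θ=317° here. β=13.4, B=56.4. 15·(0.2376 − sin(2π·0.2376)/(2π)) = 1.1838 → s = 40.1838

40.1838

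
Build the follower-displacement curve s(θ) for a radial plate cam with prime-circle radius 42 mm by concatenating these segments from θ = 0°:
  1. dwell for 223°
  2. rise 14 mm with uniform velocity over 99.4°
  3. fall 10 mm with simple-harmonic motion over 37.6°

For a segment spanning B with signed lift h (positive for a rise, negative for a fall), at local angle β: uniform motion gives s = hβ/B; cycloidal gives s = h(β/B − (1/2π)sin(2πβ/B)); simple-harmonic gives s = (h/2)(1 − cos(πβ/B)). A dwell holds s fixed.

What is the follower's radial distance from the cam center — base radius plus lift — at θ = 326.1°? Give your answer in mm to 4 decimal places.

seg 1 [0°–223°] dwell: s stays 0.0000
seg 2 [223°–322.4°] uniform, h=14: full span → s += 14 → s = 14.0000
seg 3 [322.4°–360°] simple-harmonic, h=-10: θ=326.1° here. β=3.7, B=37.6. -10/2·(1 − cos(π·0.0984)) = -0.2370 → s = 13.7630
radial distance = base radius + s = 42 + 13.7630 = 55.7630

55.7630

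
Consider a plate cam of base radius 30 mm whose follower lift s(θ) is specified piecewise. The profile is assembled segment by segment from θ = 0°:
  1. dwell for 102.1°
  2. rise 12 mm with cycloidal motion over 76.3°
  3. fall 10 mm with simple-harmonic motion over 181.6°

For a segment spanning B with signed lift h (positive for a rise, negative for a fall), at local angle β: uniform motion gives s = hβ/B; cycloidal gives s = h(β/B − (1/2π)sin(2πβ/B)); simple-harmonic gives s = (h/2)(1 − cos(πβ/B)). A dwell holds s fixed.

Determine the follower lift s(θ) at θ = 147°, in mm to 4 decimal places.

seg 1 [0°–102.1°] dwell: s stays 0.0000
seg 2 [102.1°–178.4°] cycloidal, h=12: θ=147° here. β=44.9, B=76.3. 12·(0.5885 − sin(2π·0.5885)/(2π)) = 8.0694 → s = 8.0694

8.0694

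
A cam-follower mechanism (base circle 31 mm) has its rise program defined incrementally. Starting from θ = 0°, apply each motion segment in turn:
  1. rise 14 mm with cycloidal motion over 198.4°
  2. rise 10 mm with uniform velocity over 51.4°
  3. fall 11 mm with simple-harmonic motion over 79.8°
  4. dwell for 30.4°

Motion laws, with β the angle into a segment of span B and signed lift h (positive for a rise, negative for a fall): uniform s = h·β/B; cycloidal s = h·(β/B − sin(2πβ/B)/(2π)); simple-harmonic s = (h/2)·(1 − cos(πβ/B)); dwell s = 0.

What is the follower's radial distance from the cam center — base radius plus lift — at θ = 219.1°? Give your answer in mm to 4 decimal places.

seg 1 [0°–198.4°] cycloidal, h=14: full span → s += 14 → s = 14.0000
seg 2 [198.4°–249.8°] uniform, h=10: θ=219.1° here. β=20.7, B=51.4. 10·20.7/51.4 = 4.0272 → s = 18.0272
radial distance = base radius + s = 31 + 18.0272 = 49.0272

49.0272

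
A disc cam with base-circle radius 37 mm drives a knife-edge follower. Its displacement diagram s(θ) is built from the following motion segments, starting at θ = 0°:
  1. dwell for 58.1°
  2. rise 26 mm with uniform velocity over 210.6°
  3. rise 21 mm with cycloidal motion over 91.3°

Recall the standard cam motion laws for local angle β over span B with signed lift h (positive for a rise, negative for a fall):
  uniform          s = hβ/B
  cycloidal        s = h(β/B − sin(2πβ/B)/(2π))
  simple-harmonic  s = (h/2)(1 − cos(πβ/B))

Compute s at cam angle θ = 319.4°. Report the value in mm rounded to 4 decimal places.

seg 1 [0°–58.1°] dwell: s stays 0.0000
seg 2 [58.1°–268.7°] uniform, h=26: full span → s += 26 → s = 26.0000
seg 3 [268.7°–360°] cycloidal, h=21: θ=319.4° here. β=50.7, B=91.3. 21·(0.5553 − sin(2π·0.5553)/(2π)) = 12.7999 → s = 38.7999

38.7999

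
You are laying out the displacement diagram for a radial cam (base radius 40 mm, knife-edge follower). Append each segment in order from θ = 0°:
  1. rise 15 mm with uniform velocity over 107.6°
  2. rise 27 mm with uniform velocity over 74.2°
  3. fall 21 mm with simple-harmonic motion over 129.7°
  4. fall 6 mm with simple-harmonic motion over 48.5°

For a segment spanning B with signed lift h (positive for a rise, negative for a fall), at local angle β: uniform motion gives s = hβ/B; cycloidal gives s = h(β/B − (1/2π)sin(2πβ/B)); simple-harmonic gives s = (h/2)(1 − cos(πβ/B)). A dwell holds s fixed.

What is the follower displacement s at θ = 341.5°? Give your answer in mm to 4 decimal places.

seg 1 [0°–107.6°] uniform, h=15: full span → s += 15 → s = 15.0000
seg 2 [107.6°–181.8°] uniform, h=27: full span → s += 27 → s = 42.0000
seg 3 [181.8°–311.5°] simple-harmonic, h=-21: full span → s += -21 → s = 21.0000
seg 4 [311.5°–360°] simple-harmonic, h=-6: θ=341.5° here. β=30, B=48.5. -6/2·(1 − cos(π·0.6186)) = -4.0917 → s = 16.9083

16.9083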